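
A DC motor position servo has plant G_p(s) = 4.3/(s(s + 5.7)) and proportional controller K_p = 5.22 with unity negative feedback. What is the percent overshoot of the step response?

The closed-loop denominator s² + 5.7s + 22.45 gives ω_n = √22.45 = 4.738 and ζ = 5.7/(2ω_n) = 0.6016.
%OS = 100·exp(−πζ/√(1−ζ²)) = 100·exp(−π·0.6016/√0.6381) = 9.39%.

9.39%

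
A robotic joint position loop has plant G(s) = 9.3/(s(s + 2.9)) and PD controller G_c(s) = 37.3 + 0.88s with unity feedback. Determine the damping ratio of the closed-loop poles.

ζ = 0.298

Forward path: (37.3 + 0.88s)·9.3/(s(s+2.9)). The closed-loop characteristic equation is s² + (2.9 + 9.3·0.88)s + 9.3·37.3 = 0.
That is s² + 11.08s + 346.9 = 0, so ω_n = 18.62 rad/s and ζ = 11.08/(2·18.62) = 0.2976.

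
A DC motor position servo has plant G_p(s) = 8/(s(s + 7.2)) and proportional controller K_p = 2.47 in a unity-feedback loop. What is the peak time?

Closed-loop characteristic equation: s² + 7.2s + 19.76 = 0, so ω_n = 4.445 rad/s and ζ = 7.2/(2·4.445) = 0.8099.
Damped frequency ω_d = ω_n√(1−ζ²) = 2.608 rad/s, so peak time T_p = π/ω_d = 1.2 s.

T_p = 1.2 s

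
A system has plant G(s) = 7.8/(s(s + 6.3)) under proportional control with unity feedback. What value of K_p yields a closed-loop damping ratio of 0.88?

Closed-loop characteristic equation: s² + 6.3s + K_p·7.8 = 0.
So ω_n = √(7.8K_p) and 2ζω_n = 6.3, giving ζ = 6.3/(2√(7.8K_p)).
Setting ζ = 0.88: √(7.8K_p) = 6.3/(2·0.88) = 3.58, so K_p = 12.81/7.8 = 1.64.

K_p = 1.64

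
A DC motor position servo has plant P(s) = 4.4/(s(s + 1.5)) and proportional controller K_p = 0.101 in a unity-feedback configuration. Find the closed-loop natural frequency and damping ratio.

ω_n = 0.667 rad/s, ζ = 1.13

The closed-loop denominator is s(s+1.5) + 0.101·4.4 = s² + 1.5s + 0.4444.
So ω_n² = 0.4444 ⇒ ω_n = 0.6666 rad/s, and ζ = 1.5/(2ω_n) = 1.13.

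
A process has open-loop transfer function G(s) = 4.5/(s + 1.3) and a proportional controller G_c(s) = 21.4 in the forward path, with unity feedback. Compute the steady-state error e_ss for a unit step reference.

0.0133

The loop is type 0. Static position error constant K_pos = G_c(0)·G(0) = 21.4·3.462 = 74.08.
Steady-state error to a unit step: e_ss = 1/(1+K_pos) = 1/75.08 = 0.0133.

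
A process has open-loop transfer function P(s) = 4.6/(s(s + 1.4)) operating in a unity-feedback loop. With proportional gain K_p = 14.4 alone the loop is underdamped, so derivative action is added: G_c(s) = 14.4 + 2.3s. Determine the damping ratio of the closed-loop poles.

Forward path: (14.4 + 2.3s)·4.6/(s(s+1.4)). The closed-loop characteristic equation is s² + (1.4 + 4.6·2.3)s + 4.6·14.4 = 0.
That is s² + 11.98s + 66.24 = 0, so ω_n = 8.139 rad/s and ζ = 11.98/(2·8.139) = 0.736.

ζ = 0.736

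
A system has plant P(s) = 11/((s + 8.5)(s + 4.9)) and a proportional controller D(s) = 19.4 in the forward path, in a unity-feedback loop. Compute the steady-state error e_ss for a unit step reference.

0.163

The loop is type 0. Static position error constant K_pos = D(0)·P(0) = 19.4·0.2641 = 5.124.
Steady-state error to a unit step: e_ss = 1/(1+K_pos) = 1/6.124 = 0.163.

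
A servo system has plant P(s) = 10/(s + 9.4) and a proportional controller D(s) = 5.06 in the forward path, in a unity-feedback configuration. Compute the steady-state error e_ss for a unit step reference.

0.157

The loop is type 0. Static position error constant K_pos = D(0)·P(0) = 5.06·1.064 = 5.383.
Steady-state error to a unit step: e_ss = 1/(1+K_pos) = 1/6.383 = 0.157.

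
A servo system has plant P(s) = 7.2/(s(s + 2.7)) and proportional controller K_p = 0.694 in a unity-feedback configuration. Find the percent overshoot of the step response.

9.25%

The closed-loop denominator s² + 2.7s + 4.997 gives ω_n = √4.997 = 2.235 and ζ = 2.7/(2ω_n) = 0.6039.
%OS = 100·exp(−πζ/√(1−ζ²)) = 100·exp(−π·0.6039/√0.6353) = 9.25%.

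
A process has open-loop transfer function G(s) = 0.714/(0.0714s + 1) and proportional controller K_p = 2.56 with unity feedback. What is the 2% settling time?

Closed loop: T(s) = K_p·G/(1+K_p·G) = 1.828/(0.0714s + 1 + 1.828), with pole at s = −(1 + 1.828)/0.0714 = −39.61.
τ = 1/39.61 = 0.02525 s, so 2% settling time ≈ 4τ = 0.101 s.

T_s ≈ 0.101 s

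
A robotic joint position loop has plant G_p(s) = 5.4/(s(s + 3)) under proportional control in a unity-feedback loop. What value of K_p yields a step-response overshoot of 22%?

K_p = 2.21

From %OS = 100·exp(−πζ/√(1−ζ²)) = 22%, ζ = −ln(0.22)/√(π²+ln²(0.22)) = 0.4342.
Characteristic equation s² + 3s + 5.4K_p = 0 gives ζ = 3/(2√(5.4K_p)).
Setting ζ = 0.4342: √(5.4K_p) = 3/(2·0.4342) = 3.455, so K_p = 11.94/5.4 = 2.21.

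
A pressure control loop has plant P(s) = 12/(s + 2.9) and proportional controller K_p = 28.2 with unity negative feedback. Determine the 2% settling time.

T_s ≈ 0.0117 s

Closed-loop transfer function: T(s) = K_p·P(s)/(1 + K_p·P(s)) = 338.4/(s + 2.9 + 338.4) = 338.4/(s + 341.3).
Time constant τ = 1/341.3 = 0.00293 s, so the 2% settling time is about 4τ = 0.0117 s.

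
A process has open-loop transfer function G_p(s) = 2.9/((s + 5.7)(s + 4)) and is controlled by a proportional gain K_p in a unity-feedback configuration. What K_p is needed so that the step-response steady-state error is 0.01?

K_p = 778

Steady-state error for a unit step on this type-0 loop is 1/(1 + K_p·G_p(0)).
G_p(0) = 0.1272. Require 1/(1 + K_p·0.1272) = 0.01, so 1 + 0.1272·K_p = 100.
K_p = (100 − 1)/0.1272 = 778.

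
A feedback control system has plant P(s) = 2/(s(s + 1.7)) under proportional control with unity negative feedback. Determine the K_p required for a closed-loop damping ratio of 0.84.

Closed-loop characteristic equation: s² + 1.7s + K_p·2 = 0.
So ω_n = √(2K_p) and 2ζω_n = 1.7, giving ζ = 1.7/(2√(2K_p)).
Setting ζ = 0.84: √(2K_p) = 1.7/(2·0.84) = 1.012, so K_p = 1.024/2 = 0.512.

K_p = 0.512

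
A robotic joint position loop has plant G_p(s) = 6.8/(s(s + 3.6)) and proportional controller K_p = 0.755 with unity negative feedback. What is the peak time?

T_p = 2.28 s

From 1 + K_pG_p(s) = 0: s² + 3.6s + 5.134 = 0 ⇒ ω_n = 2.266, ζ = 0.7944.
Damped frequency ω_d = ω_n√(1−ζ²) = 1.376 rad/s, so peak time T_p = π/ω_d = 2.28 s.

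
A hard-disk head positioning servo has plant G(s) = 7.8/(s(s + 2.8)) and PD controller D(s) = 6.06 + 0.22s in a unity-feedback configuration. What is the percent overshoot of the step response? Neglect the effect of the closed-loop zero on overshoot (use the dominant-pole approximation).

33.5%

Forward path: (6.06 + 0.22s)·7.8/(s(s+2.8)). The closed-loop characteristic equation is s² + (2.8 + 7.8·0.22)s + 7.8·6.06 = 0.
That is s² + 4.516s + 47.27 = 0, so ω_n = 6.875 rad/s and ζ = 4.516/(2·6.875) = 0.3284.
%OS = 100·exp(−πζ/√(1−ζ²)) = 33.5%.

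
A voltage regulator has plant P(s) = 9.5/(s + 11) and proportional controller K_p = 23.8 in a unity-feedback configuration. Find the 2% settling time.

Closed-loop transfer function: T(s) = K_p·P(s)/(1 + K_p·P(s)) = 226.1/(s + 11 + 226.1) = 226.1/(s + 237.1).
Time constant τ = 1/237.1 = 0.004218 s, so the 2% settling time is about 4τ = 0.0169 s.

T_s ≈ 0.0169 s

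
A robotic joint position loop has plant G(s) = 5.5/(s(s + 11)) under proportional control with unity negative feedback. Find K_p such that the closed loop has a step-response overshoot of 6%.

From %OS = 100·exp(−πζ/√(1−ζ²)) = 6%, ζ = −ln(0.06)/√(π²+ln²(0.06)) = 0.6671.
Characteristic equation s² + 11s + 5.5K_p = 0 gives ζ = 11/(2√(5.5K_p)).
Setting ζ = 0.6671: √(5.5K_p) = 11/(2·0.6671) = 8.244, so K_p = 67.97/5.5 = 12.4.

K_p = 12.4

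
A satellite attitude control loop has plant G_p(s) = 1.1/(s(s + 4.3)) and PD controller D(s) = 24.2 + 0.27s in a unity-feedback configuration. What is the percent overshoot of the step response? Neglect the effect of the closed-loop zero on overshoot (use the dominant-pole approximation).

20.9%

Forward path: (24.2 + 0.27s)·1.1/(s(s+4.3)). The closed-loop characteristic equation is s² + (4.3 + 1.1·0.27)s + 1.1·24.2 = 0.
That is s² + 4.597s + 26.62 = 0, so ω_n = 5.159 rad/s and ζ = 4.597/(2·5.159) = 0.4455.
%OS = 100·exp(−πζ/√(1−ζ²)) = 20.9%.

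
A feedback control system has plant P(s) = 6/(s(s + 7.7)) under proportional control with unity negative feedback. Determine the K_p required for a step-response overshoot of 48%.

From %OS = 100·exp(−πζ/√(1−ζ²)) = 48%, ζ = −ln(0.48)/√(π²+ln²(0.48)) = 0.2275.
Characteristic equation s² + 7.7s + 6K_p = 0 gives ζ = 7.7/(2√(6K_p)).
Setting ζ = 0.2275: √(6K_p) = 7.7/(2·0.2275) = 16.92, so K_p = 286.4/6 = 47.7.

K_p = 47.7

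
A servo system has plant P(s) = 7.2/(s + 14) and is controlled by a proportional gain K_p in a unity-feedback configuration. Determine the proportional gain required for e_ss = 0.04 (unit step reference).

The loop is type 0, so e_ss(step) = 1/(1 + K_pos) with K_pos = K_p·P(0).
P(0) = 0.5143. Require 1/(1 + K_p·0.5143) = 0.04, so 1 + 0.5143·K_p = 25.
K_p = (25 − 1)/0.5143 = 46.7.

K_p = 46.7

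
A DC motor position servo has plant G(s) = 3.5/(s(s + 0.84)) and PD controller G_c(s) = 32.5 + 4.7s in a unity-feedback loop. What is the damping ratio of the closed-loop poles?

ζ = 0.811

Forward path: (32.5 + 4.7s)·3.5/(s(s+0.84)). The closed-loop characteristic equation is s² + (0.84 + 3.5·4.7)s + 3.5·32.5 = 0.
That is s² + 17.29s + 113.8 = 0, so ω_n = 10.67 rad/s and ζ = 17.29/(2·10.67) = 0.8106.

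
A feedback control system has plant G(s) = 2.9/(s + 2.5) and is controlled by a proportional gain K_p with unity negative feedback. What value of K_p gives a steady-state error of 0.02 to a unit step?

K_p = 42.2

Steady-state error for a unit step on this type-0 loop is 1/(1 + K_p·G(0)).
G(0) = 1.16. Require 1/(1 + K_p·1.16) = 0.02, so 1 + 1.16·K_p = 50.
K_p = (50 − 1)/1.16 = 42.2.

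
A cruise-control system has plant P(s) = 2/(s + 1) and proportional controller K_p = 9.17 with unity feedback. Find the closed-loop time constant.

τ = 0.0517 s

Closed-loop transfer function: T(s) = K_p·P(s)/(1 + K_p·P(s)) = 18.34/(s + 1 + 18.34) = 18.34/(s + 19.34).
Time constant τ = 1/19.34 = 0.0517 s.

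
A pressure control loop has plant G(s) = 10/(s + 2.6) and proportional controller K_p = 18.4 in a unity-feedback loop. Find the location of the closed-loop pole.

s = -186.6

Closed-loop transfer function: T(s) = K_p·G(s)/(1 + K_p·G(s)) = 184/(s + 2.6 + 184) = 184/(s + 186.6).
The closed-loop pole is at s = −186.6.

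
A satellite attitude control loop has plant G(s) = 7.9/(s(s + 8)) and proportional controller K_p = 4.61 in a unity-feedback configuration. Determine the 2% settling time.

From 1 + K_pG(s) = 0: s² + 8s + 36.42 = 0 ⇒ ω_n = 6.035, ζ = 0.6628.
2% settling time T_s ≈ 4/(ζω_n) = 4/4 = 1 s.

T_s ≈ 1 s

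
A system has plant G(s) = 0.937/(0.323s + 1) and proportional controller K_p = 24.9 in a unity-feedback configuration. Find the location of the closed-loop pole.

s = -75.33

Closed loop: T(s) = K_p·G/(1+K_p·G) = 23.33/(0.323s + 1 + 23.33), with pole at s = −(1 + 23.33)/0.323 = −75.33.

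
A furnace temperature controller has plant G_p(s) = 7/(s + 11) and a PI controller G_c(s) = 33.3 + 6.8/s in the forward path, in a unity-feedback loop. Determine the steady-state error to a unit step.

0

The open loop G_c(s)G_p(s) has a pole at the origin (type 1), so the static position error constant is infinite and e_ss = 1/(1+∞) = 0.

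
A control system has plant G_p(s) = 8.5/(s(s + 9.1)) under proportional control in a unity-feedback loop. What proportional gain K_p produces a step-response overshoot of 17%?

K_p = 10.1

From %OS = 100·exp(−πζ/√(1−ζ²)) = 17%, ζ = −ln(0.17)/√(π²+ln²(0.17)) = 0.4913.
Characteristic equation s² + 9.1s + 8.5K_p = 0 gives ζ = 9.1/(2√(8.5K_p)).
Setting ζ = 0.4913: √(8.5K_p) = 9.1/(2·0.4913) = 9.262, so K_p = 85.78/8.5 = 10.1.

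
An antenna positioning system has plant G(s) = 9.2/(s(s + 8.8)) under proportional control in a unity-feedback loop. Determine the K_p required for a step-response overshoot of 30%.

From %OS = 100·exp(−πζ/√(1−ζ²)) = 30%, ζ = −ln(0.3)/√(π²+ln²(0.3)) = 0.3579.
Characteristic equation s² + 8.8s + 9.2K_p = 0 gives ζ = 8.8/(2√(9.2K_p)).
Setting ζ = 0.3579: √(9.2K_p) = 8.8/(2·0.3579) = 12.3, so K_p = 151.2/9.2 = 16.4.

K_p = 16.4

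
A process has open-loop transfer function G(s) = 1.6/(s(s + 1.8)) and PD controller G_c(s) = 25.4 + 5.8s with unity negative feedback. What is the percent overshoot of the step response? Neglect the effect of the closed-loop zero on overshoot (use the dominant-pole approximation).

0.401%

Forward path: (25.4 + 5.8s)·1.6/(s(s+1.8)). The closed-loop characteristic equation is s² + (1.8 + 1.6·5.8)s + 1.6·25.4 = 0.
That is s² + 11.08s + 40.64 = 0, so ω_n = 6.375 rad/s and ζ = 11.08/(2·6.375) = 0.869.
%OS = 100·exp(−πζ/√(1−ζ²)) = 0.401%.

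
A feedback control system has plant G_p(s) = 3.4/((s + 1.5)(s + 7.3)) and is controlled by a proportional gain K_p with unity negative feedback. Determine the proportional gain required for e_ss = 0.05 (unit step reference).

K_p = 61.2

The loop is type 0, so e_ss(step) = 1/(1 + K_pos) with K_pos = K_p·G_p(0).
G_p(0) = 0.3105. Require 1/(1 + K_p·0.3105) = 0.05, so 1 + 0.3105·K_p = 20.
K_p = (20 − 1)/0.3105 = 61.2.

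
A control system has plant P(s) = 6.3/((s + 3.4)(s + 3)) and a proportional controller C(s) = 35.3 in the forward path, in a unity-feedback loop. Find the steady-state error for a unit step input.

The loop is type 0. Static position error constant K_pos = C(0)·P(0) = 35.3·0.6176 = 21.8.
Steady-state error to a unit step: e_ss = 1/(1+K_pos) = 1/22.8 = 0.0439.

0.0439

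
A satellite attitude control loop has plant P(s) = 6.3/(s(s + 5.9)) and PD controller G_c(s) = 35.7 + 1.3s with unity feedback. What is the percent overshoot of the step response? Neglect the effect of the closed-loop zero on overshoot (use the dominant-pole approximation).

18.8%

Forward path: (35.7 + 1.3s)·6.3/(s(s+5.9)). The closed-loop characteristic equation is s² + (5.9 + 6.3·1.3)s + 6.3·35.7 = 0.
That is s² + 14.09s + 224.9 = 0, so ω_n = 15 rad/s and ζ = 14.09/(2·15) = 0.4698.
%OS = 100·exp(−πζ/√(1−ζ²)) = 18.8%.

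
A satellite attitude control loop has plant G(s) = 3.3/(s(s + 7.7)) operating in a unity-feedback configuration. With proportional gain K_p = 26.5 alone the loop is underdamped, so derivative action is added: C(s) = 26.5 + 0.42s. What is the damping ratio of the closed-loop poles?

Forward path: (26.5 + 0.42s)·3.3/(s(s+7.7)). The closed-loop characteristic equation is s² + (7.7 + 3.3·0.42)s + 3.3·26.5 = 0.
That is s² + 9.086s + 87.45 = 0, so ω_n = 9.351 rad/s and ζ = 9.086/(2·9.351) = 0.4858.

ζ = 0.486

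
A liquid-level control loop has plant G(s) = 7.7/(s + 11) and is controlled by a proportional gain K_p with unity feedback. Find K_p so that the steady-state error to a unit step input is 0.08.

For a type-0 loop with proportional control, e_ss = 1/(1 + K_p·G(0)).
G(0) = 0.7. Require 1/(1 + K_p·0.7) = 0.08, so 1 + 0.7·K_p = 12.5.
K_p = (12.5 − 1)/0.7 = 16.4.

K_p = 16.4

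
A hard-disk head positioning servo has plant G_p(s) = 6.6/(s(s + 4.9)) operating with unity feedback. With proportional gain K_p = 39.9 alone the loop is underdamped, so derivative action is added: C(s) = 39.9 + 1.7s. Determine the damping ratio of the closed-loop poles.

ζ = 0.497

Forward path: (39.9 + 1.7s)·6.6/(s(s+4.9)). The closed-loop characteristic equation is s² + (4.9 + 6.6·1.7)s + 6.6·39.9 = 0.
That is s² + 16.12s + 263.3 = 0, so ω_n = 16.23 rad/s and ζ = 16.12/(2·16.23) = 0.4967.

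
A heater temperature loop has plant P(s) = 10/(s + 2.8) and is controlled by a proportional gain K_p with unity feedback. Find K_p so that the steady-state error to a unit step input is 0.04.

Steady-state error for a unit step on this type-0 loop is 1/(1 + K_p·P(0)).
P(0) = 3.571. Require 1/(1 + K_p·3.571) = 0.04, so 1 + 3.571·K_p = 25.
K_p = (25 − 1)/3.571 = 6.72.

K_p = 6.72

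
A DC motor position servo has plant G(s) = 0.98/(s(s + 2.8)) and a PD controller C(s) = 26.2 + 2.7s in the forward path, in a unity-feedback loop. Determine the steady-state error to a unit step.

0

The open loop C(s)G(s) has a pole at the origin (type 1), so the static position error constant is infinite and e_ss = 1/(1+∞) = 0.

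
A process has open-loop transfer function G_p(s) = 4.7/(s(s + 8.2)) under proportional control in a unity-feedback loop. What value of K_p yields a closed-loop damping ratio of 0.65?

Closed-loop characteristic equation: s² + 8.2s + K_p·4.7 = 0.
So ω_n = √(4.7K_p) and 2ζω_n = 8.2, giving ζ = 8.2/(2√(4.7K_p)).
Setting ζ = 0.65: √(4.7K_p) = 8.2/(2·0.65) = 6.308, so K_p = 39.79/4.7 = 8.47.

K_p = 8.47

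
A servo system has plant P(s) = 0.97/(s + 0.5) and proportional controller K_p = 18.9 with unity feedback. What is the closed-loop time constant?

Closed-loop transfer function: T(s) = K_p·P(s)/(1 + K_p·P(s)) = 18.33/(s + 0.5 + 18.33) = 18.33/(s + 18.83).
Time constant τ = 1/18.83 = 0.0531 s.

τ = 0.0531 s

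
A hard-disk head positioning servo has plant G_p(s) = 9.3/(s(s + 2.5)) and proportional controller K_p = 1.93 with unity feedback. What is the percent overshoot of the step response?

Closed-loop characteristic equation: s² + 2.5s + 17.95 = 0, so ω_n = 4.237 rad/s and ζ = 2.5/(2·4.237) = 0.295.
%OS = 100·exp(−πζ/√(1−ζ²)) = 100·exp(−π·0.295/√0.9129) = 37.9%.

37.9%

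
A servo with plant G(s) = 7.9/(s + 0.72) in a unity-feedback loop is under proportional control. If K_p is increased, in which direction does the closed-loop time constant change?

The closed-loop bandwidth 0.72+K_p·7.9 grows with K_p, so τ shrinks.

decrease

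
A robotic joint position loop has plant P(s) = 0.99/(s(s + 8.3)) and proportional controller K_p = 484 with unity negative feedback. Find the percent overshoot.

The closed-loop denominator s² + 8.3s + 479.2 gives ω_n = √479.2 = 21.89 and ζ = 8.3/(2ω_n) = 0.1896.
%OS = 100·exp(−πζ/√(1−ζ²)) = 100·exp(−π·0.1896/√0.9641) = 54.5%.

54.5%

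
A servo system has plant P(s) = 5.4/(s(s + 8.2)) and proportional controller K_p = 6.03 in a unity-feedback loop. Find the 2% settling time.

From 1 + K_pP(s) = 0: s² + 8.2s + 32.56 = 0 ⇒ ω_n = 5.706, ζ = 0.7185.
2% settling time T_s ≈ 4/(ζω_n) = 4/4.1 = 0.976 s.

T_s ≈ 0.976 s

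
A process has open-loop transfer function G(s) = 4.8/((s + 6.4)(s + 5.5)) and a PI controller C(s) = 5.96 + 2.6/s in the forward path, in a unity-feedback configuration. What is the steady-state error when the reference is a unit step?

The open loop C(s)G(s) has a pole at the origin (type 1), so the static position error constant is infinite and e_ss = 1/(1+∞) = 0.

0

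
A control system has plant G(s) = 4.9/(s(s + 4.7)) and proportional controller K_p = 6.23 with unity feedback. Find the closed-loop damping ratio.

ζ = 0.425

1 + K_p·G(s) = 0 gives s² + 4.7s + 30.53 = 0.
So ω_n² = 30.53 ⇒ ω_n = 5.525 rad/s, and ζ = 4.7/(2ω_n) = 0.425.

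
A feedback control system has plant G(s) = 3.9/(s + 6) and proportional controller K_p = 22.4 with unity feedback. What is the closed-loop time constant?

Closed-loop transfer function: T(s) = K_p·G(s)/(1 + K_p·G(s)) = 87.36/(s + 6 + 87.36) = 87.36/(s + 93.36).
Time constant τ = 1/93.36 = 0.0107 s.

τ = 0.0107 s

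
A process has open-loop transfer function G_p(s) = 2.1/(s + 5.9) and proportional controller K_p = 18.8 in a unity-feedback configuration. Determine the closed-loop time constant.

τ = 0.022 s

Closed-loop transfer function: T(s) = K_p·G_p(s)/(1 + K_p·G_p(s)) = 39.48/(s + 5.9 + 39.48) = 39.48/(s + 45.38).
Time constant τ = 1/45.38 = 0.022 s.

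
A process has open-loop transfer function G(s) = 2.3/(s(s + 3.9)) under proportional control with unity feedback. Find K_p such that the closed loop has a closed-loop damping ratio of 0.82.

Closed-loop characteristic equation: s² + 3.9s + K_p·2.3 = 0.
So ω_n = √(2.3K_p) and 2ζω_n = 3.9, giving ζ = 3.9/(2√(2.3K_p)).
Setting ζ = 0.82: √(2.3K_p) = 3.9/(2·0.82) = 2.378, so K_p = 5.655/2.3 = 2.46.

K_p = 2.46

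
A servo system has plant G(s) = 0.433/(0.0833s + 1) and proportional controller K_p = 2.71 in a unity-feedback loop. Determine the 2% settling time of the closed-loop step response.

T_s ≈ 0.153 s

Closed loop: T(s) = K_p·G/(1+K_p·G) = 1.173/(0.0833s + 1 + 1.173), with pole at s = −(1 + 1.173)/0.0833 = −26.09.
τ = 1/26.09 = 0.03833 s, so 2% settling time ≈ 4τ = 0.153 s.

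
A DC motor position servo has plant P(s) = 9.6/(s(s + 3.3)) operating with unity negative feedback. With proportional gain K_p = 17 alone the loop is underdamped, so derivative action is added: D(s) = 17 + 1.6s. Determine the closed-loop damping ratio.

Forward path: (17 + 1.6s)·9.6/(s(s+3.3)). The closed-loop characteristic equation is s² + (3.3 + 9.6·1.6)s + 9.6·17 = 0.
That is s² + 18.66s + 163.2 = 0, so ω_n = 12.77 rad/s and ζ = 18.66/(2·12.77) = 0.7303.

ζ = 0.73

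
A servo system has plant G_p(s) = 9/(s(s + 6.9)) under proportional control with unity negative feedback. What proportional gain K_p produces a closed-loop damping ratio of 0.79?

K_p = 2.12

Closed-loop characteristic equation: s² + 6.9s + K_p·9 = 0.
So ω_n = √(9K_p) and 2ζω_n = 6.9, giving ζ = 6.9/(2√(9K_p)).
Setting ζ = 0.79: √(9K_p) = 6.9/(2·0.79) = 4.367, so K_p = 19.07/9 = 2.12.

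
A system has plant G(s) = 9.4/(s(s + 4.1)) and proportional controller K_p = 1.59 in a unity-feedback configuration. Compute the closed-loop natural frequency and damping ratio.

1 + K_p·G(s) = 0 gives s² + 4.1s + 14.95 = 0.
So ω_n² = 14.95 ⇒ ω_n = 3.866 rad/s, and ζ = 4.1/(2ω_n) = 0.53.

ω_n = 3.87 rad/s, ζ = 0.53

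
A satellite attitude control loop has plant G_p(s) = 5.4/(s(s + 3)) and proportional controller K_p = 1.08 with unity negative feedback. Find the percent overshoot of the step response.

8.29%

Closed-loop characteristic equation: s² + 3s + 5.832 = 0, so ω_n = 2.415 rad/s and ζ = 3/(2·2.415) = 0.6211.
%OS = 100·exp(−πζ/√(1−ζ²)) = 100·exp(−π·0.6211/√0.6142) = 8.29%.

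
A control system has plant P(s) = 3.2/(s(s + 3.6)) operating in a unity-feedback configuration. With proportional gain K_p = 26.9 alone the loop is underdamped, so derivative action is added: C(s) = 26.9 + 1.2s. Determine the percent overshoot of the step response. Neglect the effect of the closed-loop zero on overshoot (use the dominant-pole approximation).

Forward path: (26.9 + 1.2s)·3.2/(s(s+3.6)). The closed-loop characteristic equation is s² + (3.6 + 3.2·1.2)s + 3.2·26.9 = 0.
That is s² + 7.44s + 86.08 = 0, so ω_n = 9.278 rad/s and ζ = 7.44/(2·9.278) = 0.401.
%OS = 100·exp(−πζ/√(1−ζ²)) = 25.3%.

25.3%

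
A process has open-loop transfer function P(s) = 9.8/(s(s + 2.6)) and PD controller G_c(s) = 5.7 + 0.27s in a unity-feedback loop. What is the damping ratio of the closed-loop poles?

ζ = 0.351

Forward path: (5.7 + 0.27s)·9.8/(s(s+2.6)). The closed-loop characteristic equation is s² + (2.6 + 9.8·0.27)s + 9.8·5.7 = 0.
That is s² + 5.246s + 55.86 = 0, so ω_n = 7.474 rad/s and ζ = 5.246/(2·7.474) = 0.351.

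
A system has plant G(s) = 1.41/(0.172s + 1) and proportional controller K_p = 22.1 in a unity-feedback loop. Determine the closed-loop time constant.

Closed loop: T(s) = K_p·G/(1+K_p·G) = 31.16/(0.172s + 1 + 31.16), with pole at s = −(1 + 31.16)/0.172 = −187.
Closed-loop time constant τ = 1/187 = 0.00535 s.

τ = 0.00535 s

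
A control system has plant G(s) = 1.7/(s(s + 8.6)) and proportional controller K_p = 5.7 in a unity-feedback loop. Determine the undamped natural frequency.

ω_n = 3.11 rad/s

1 + K_p·G(s) = 0 gives s² + 8.6s + 9.69 = 0.
Matching s² + 2ζω_n s + ω_n²: ω_n = √9.69 = 3.113 rad/s and 2ζω_n = 8.6, so ζ = 8.6/(2·3.113) = 1.38.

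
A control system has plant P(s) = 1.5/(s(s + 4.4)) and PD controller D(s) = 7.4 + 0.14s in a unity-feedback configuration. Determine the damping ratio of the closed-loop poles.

Forward path: (7.4 + 0.14s)·1.5/(s(s+4.4)). The closed-loop characteristic equation is s² + (4.4 + 1.5·0.14)s + 1.5·7.4 = 0.
That is s² + 4.61s + 11.1 = 0, so ω_n = 3.332 rad/s and ζ = 4.61/(2·3.332) = 0.6918.

ζ = 0.692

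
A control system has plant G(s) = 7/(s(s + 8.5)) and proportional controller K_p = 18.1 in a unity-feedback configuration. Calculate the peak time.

T_p = 0.301 s

The closed-loop denominator s² + 8.5s + 126.7 gives ω_n = √126.7 = 11.26 and ζ = 8.5/(2ω_n) = 0.3776.
Damped frequency ω_d = ω_n√(1−ζ²) = 10.42 rad/s, so peak time T_p = π/ω_d = 0.301 s.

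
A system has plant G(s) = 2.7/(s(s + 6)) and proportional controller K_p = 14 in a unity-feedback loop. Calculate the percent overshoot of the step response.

Closed-loop characteristic equation: s² + 6s + 37.8 = 0, so ω_n = 6.148 rad/s and ζ = 6/(2·6.148) = 0.488.
%OS = 100·exp(−πζ/√(1−ζ²)) = 100·exp(−π·0.488/√0.7619) = 17.3%.

17.3%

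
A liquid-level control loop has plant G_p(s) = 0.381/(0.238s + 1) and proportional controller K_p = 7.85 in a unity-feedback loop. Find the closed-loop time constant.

τ = 0.0596 s

Closed loop: T(s) = K_p·G_p/(1+K_p·G_p) = 2.991/(0.238s + 1 + 2.991), with pole at s = −(1 + 2.991)/0.238 = −16.77.
Closed-loop time constant τ = 1/16.77 = 0.0596 s.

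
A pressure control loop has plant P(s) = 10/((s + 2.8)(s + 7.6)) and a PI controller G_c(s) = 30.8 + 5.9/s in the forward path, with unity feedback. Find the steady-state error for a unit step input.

0

The open loop G_c(s)P(s) has a pole at the origin (type 1), so the static position error constant is infinite and e_ss = 1/(1+∞) = 0.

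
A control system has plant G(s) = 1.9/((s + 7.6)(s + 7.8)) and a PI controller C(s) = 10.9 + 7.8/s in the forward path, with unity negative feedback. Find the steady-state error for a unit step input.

0

The open loop C(s)G(s) has a pole at the origin (type 1), so the static position error constant is infinite and e_ss = 1/(1+∞) = 0.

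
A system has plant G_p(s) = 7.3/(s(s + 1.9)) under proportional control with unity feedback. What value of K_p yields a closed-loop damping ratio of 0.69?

K_p = 0.26

Closed-loop characteristic equation: s² + 1.9s + K_p·7.3 = 0.
So ω_n = √(7.3K_p) and 2ζω_n = 1.9, giving ζ = 1.9/(2√(7.3K_p)).
Setting ζ = 0.69: √(7.3K_p) = 1.9/(2·0.69) = 1.377, so K_p = 1.896/7.3 = 0.26.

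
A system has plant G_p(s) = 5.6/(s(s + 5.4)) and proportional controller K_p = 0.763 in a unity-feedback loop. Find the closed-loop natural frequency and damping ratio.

With unity feedback the closed-loop characteristic equation is s² + 5.4s + 0.763·5.6 = s² + 5.4s + 4.273 = 0.
So ω_n² = 4.273 ⇒ ω_n = 2.067 rad/s, and ζ = 5.4/(2ω_n) = 1.31.

ω_n = 2.07 rad/s, ζ = 1.31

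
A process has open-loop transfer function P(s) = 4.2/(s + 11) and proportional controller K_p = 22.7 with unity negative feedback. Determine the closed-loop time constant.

Closed-loop transfer function: T(s) = K_p·P(s)/(1 + K_p·P(s)) = 95.34/(s + 11 + 95.34) = 95.34/(s + 106.3).
Time constant τ = 1/106.3 = 0.0094 s.

τ = 0.0094 s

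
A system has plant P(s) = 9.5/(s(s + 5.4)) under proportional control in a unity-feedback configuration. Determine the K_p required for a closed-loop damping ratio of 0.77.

Closed-loop characteristic equation: s² + 5.4s + K_p·9.5 = 0.
So ω_n = √(9.5K_p) and 2ζω_n = 5.4, giving ζ = 5.4/(2√(9.5K_p)).
Setting ζ = 0.77: √(9.5K_p) = 5.4/(2·0.77) = 3.506, so K_p = 12.3/9.5 = 1.29.

K_p = 1.29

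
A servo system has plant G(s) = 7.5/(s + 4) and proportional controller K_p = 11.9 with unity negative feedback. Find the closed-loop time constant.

Closed-loop transfer function: T(s) = K_p·G(s)/(1 + K_p·G(s)) = 89.25/(s + 4 + 89.25) = 89.25/(s + 93.25).
Time constant τ = 1/93.25 = 0.0107 s.

τ = 0.0107 s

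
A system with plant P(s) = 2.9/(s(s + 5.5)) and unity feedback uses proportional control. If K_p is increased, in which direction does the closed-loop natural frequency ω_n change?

ω_n = √(2.9·K_p), which grows with K_p.

increase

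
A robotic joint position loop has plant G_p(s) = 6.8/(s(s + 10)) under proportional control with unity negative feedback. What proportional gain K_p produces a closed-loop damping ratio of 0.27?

K_p = 50.4

Closed-loop characteristic equation: s² + 10s + K_p·6.8 = 0.
So ω_n = √(6.8K_p) and 2ζω_n = 10, giving ζ = 10/(2√(6.8K_p)).
Setting ζ = 0.27: √(6.8K_p) = 10/(2·0.27) = 18.52, so K_p = 342.9/6.8 = 50.4.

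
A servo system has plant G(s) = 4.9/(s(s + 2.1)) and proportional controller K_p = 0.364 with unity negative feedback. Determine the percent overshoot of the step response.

1.84%

Closed-loop characteristic equation: s² + 2.1s + 1.784 = 0, so ω_n = 1.336 rad/s and ζ = 2.1/(2·1.336) = 0.7862.
%OS = 100·exp(−πζ/√(1−ζ²)) = 100·exp(−π·0.7862/√0.3819) = 1.84%.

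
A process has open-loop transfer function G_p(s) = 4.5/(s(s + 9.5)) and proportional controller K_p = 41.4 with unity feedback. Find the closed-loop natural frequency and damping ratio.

ω_n = 13.6 rad/s, ζ = 0.348

1 + K_p·G_p(s) = 0 gives s² + 9.5s + 186.3 = 0.
So ω_n² = 186.3 ⇒ ω_n = 13.65 rad/s, and ζ = 9.5/(2ω_n) = 0.348.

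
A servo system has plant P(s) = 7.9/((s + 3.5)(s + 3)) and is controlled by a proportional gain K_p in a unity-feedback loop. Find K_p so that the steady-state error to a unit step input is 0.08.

The loop is type 0, so e_ss(step) = 1/(1 + K_pos) with K_pos = K_p·P(0).
P(0) = 0.7524. Require 1/(1 + K_p·0.7524) = 0.08, so 1 + 0.7524·K_p = 12.5.
K_p = (12.5 − 1)/0.7524 = 15.3.

K_p = 15.3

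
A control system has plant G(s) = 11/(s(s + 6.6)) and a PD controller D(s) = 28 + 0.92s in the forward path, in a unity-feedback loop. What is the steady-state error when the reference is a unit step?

0

The open loop D(s)G(s) has a pole at the origin (type 1), so the static position error constant is infinite and e_ss = 1/(1+∞) = 0.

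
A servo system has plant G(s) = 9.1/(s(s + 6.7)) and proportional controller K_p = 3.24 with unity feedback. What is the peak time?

T_p = 0.735 s

The closed-loop denominator s² + 6.7s + 29.48 gives ω_n = √29.48 = 5.43 and ζ = 6.7/(2ω_n) = 0.617.
Damped frequency ω_d = ω_n√(1−ζ²) = 4.273 rad/s, so peak time T_p = π/ω_d = 0.735 s.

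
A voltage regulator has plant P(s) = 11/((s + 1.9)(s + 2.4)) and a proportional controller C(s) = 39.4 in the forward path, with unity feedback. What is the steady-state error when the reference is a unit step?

0.0104

The loop is type 0. Static position error constant K_pos = C(0)·P(0) = 39.4·2.412 = 95.04.
Steady-state error to a unit step: e_ss = 1/(1+K_pos) = 1/96.04 = 0.0104.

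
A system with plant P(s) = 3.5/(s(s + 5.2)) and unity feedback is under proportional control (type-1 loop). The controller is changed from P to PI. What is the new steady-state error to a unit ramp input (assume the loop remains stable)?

0

The integrator raises the loop to type 2, so K_v → ∞ and e_ss to a ramp is zero.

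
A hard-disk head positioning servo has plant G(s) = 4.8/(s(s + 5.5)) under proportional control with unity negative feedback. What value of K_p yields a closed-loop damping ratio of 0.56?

K_p = 5.02

Closed-loop characteristic equation: s² + 5.5s + K_p·4.8 = 0.
So ω_n = √(4.8K_p) and 2ζω_n = 5.5, giving ζ = 5.5/(2√(4.8K_p)).
Setting ζ = 0.56: √(4.8K_p) = 5.5/(2·0.56) = 4.911, so K_p = 24.12/4.8 = 5.02.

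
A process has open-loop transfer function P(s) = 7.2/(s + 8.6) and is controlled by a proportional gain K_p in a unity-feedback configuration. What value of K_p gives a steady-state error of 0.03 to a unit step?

K_p = 38.6

Steady-state error for a unit step on this type-0 loop is 1/(1 + K_p·P(0)).
P(0) = 0.8372. Require 1/(1 + K_p·0.8372) = 0.03, so 1 + 0.8372·K_p = 33.33.
K_p = (33.33 − 1)/0.8372 = 38.6.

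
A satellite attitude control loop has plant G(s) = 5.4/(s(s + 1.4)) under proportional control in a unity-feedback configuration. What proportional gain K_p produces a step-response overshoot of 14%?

From %OS = 100·exp(−πζ/√(1−ζ²)) = 14%, ζ = −ln(0.14)/√(π²+ln²(0.14)) = 0.5305.
Characteristic equation s² + 1.4s + 5.4K_p = 0 gives ζ = 1.4/(2√(5.4K_p)).
Setting ζ = 0.5305: √(5.4K_p) = 1.4/(2·0.5305) = 1.319, so K_p = 1.741/5.4 = 0.322.

K_p = 0.322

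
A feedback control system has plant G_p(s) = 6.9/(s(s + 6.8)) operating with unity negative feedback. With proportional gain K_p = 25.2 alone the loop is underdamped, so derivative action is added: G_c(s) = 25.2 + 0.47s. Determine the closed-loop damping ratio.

ζ = 0.381

Forward path: (25.2 + 0.47s)·6.9/(s(s+6.8)). The closed-loop characteristic equation is s² + (6.8 + 6.9·0.47)s + 6.9·25.2 = 0.
That is s² + 10.04s + 173.9 = 0, so ω_n = 13.19 rad/s and ζ = 10.04/(2·13.19) = 0.3808.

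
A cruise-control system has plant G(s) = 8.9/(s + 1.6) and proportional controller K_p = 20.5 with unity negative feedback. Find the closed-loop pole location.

Closed-loop transfer function: T(s) = K_p·G(s)/(1 + K_p·G(s)) = 182.5/(s + 1.6 + 182.5) = 182.5/(s + 184.1).
The closed-loop pole is at s = −184.1.

s = -184.1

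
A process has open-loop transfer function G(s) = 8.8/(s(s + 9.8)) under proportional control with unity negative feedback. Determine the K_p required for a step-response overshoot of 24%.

From %OS = 100·exp(−πζ/√(1−ζ²)) = 24%, ζ = −ln(0.24)/√(π²+ln²(0.24)) = 0.4136.
Characteristic equation s² + 9.8s + 8.8K_p = 0 gives ζ = 9.8/(2√(8.8K_p)).
Setting ζ = 0.4136: √(8.8K_p) = 9.8/(2·0.4136) = 11.85, so K_p = 140.4/8.8 = 16.

K_p = 16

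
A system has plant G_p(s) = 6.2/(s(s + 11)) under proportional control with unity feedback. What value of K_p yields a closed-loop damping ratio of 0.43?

K_p = 26.4

Closed-loop characteristic equation: s² + 11s + K_p·6.2 = 0.
So ω_n = √(6.2K_p) and 2ζω_n = 11, giving ζ = 11/(2√(6.2K_p)).
Setting ζ = 0.43: √(6.2K_p) = 11/(2·0.43) = 12.79, so K_p = 163.6/6.2 = 26.4.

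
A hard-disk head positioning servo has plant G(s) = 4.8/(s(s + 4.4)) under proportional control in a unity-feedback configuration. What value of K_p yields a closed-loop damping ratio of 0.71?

K_p = 2

Closed-loop characteristic equation: s² + 4.4s + K_p·4.8 = 0.
So ω_n = √(4.8K_p) and 2ζω_n = 4.4, giving ζ = 4.4/(2√(4.8K_p)).
Setting ζ = 0.71: √(4.8K_p) = 4.4/(2·0.71) = 3.099, so K_p = 9.601/4.8 = 2.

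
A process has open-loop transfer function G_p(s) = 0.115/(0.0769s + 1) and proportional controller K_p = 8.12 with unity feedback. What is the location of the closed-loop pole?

s = -25.15

Closed loop: T(s) = K_p·G_p/(1+K_p·G_p) = 0.9338/(0.0769s + 1 + 0.9338), with pole at s = −(1 + 0.9338)/0.0769 = −25.15.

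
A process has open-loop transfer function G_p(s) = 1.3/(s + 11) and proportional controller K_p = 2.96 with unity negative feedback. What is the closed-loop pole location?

s = -14.85

Closed-loop transfer function: T(s) = K_p·G_p(s)/(1 + K_p·G_p(s)) = 3.848/(s + 11 + 3.848) = 3.848/(s + 14.85).
The closed-loop pole is at s = −14.85.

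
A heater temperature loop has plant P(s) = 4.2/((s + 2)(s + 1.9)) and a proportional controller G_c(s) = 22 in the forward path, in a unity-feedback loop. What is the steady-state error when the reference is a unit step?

The loop is type 0. Static position error constant K_pos = G_c(0)·P(0) = 22·1.105 = 24.32.
Steady-state error to a unit step: e_ss = 1/(1+K_pos) = 1/25.32 = 0.0395.

0.0395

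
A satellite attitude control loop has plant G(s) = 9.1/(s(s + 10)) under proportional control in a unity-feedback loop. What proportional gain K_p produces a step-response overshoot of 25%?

K_p = 16.9

From %OS = 100·exp(−πζ/√(1−ζ²)) = 25%, ζ = −ln(0.25)/√(π²+ln²(0.25)) = 0.4037.
Characteristic equation s² + 10s + 9.1K_p = 0 gives ζ = 10/(2√(9.1K_p)).
Setting ζ = 0.4037: √(9.1K_p) = 10/(2·0.4037) = 12.39, so K_p = 153.4/9.1 = 16.9.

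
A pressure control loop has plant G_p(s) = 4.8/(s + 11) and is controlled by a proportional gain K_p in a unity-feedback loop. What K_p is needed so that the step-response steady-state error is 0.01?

K_p = 227

Steady-state error for a unit step on this type-0 loop is 1/(1 + K_p·G_p(0)).
G_p(0) = 0.4364. Require 1/(1 + K_p·0.4364) = 0.01, so 1 + 0.4364·K_p = 100.
K_p = (100 − 1)/0.4364 = 227.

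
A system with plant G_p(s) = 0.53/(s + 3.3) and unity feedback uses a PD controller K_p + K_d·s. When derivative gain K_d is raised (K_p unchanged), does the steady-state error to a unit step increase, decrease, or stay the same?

At s = 0 the derivative term contributes nothing: C(0) = K_p regardless of K_d, so K_pos = K_p·G_p(0) and e_ss are unchanged.

unchanged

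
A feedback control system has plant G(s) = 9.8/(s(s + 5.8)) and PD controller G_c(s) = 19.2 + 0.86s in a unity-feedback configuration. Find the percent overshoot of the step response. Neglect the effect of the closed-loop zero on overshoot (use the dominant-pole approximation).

Forward path: (19.2 + 0.86s)·9.8/(s(s+5.8)). The closed-loop characteristic equation is s² + (5.8 + 9.8·0.86)s + 9.8·19.2 = 0.
That is s² + 14.23s + 188.2 = 0, so ω_n = 13.72 rad/s and ζ = 14.23/(2·13.72) = 0.5186.
%OS = 100·exp(−πζ/√(1−ζ²)) = 14.9%.

14.9%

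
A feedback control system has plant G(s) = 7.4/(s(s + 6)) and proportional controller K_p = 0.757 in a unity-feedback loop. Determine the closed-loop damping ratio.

ζ = 1.27

1 + K_p·G(s) = 0 gives s² + 6s + 5.602 = 0.
Matching s² + 2ζω_n s + ω_n²: ω_n = √5.602 = 2.367 rad/s and 2ζω_n = 6, so ζ = 6/(2·2.367) = 1.27.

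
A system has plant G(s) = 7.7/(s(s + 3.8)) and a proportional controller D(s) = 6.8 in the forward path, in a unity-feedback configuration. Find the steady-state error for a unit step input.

The open loop D(s)G(s) has a pole at the origin (type 1), so the static position error constant is infinite and e_ss = 1/(1+∞) = 0.

0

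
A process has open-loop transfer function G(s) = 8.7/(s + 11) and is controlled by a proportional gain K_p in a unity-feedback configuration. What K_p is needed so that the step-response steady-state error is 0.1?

K_p = 11.4

Steady-state error for a unit step on this type-0 loop is 1/(1 + K_p·G(0)).
G(0) = 0.7909. Require 1/(1 + K_p·0.7909) = 0.1, so 1 + 0.7909·K_p = 10.
K_p = (10 − 1)/0.7909 = 11.4.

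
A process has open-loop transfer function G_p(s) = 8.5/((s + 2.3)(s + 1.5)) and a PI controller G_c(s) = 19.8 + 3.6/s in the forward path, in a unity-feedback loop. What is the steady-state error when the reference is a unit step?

0

The open loop G_c(s)G_p(s) has a pole at the origin (type 1), so the static position error constant is infinite and e_ss = 1/(1+∞) = 0.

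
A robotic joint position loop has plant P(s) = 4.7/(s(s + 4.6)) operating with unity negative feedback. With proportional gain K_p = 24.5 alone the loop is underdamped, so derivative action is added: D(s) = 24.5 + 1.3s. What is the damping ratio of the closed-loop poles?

Forward path: (24.5 + 1.3s)·4.7/(s(s+4.6)). The closed-loop characteristic equation is s² + (4.6 + 4.7·1.3)s + 4.7·24.5 = 0.
That is s² + 10.71s + 115.2 = 0, so ω_n = 10.73 rad/s and ζ = 10.71/(2·10.73) = 0.499.

ζ = 0.499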